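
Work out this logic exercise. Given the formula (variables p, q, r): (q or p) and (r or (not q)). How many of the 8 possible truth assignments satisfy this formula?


Evaluate all 8 assignments for p, q, r:
p=0, q=0, r=0: 0
p=0, q=0, r=1: 0
p=0, q=1, r=0: 0
p=0, q=1, r=1: 1
p=1, q=0, r=0: 1
p=1, q=0, r=1: 1
p=1, q=1, r=0: 0
p=1, q=1, r=1: 1
Satisfying count = 4

4


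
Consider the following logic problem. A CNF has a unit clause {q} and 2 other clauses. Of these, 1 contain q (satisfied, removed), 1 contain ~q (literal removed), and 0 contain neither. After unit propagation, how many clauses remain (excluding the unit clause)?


Satisfied (removed): 1
Shortened (remain): 1
Unchanged (remain): 0
Remaining = 1 + 0 = 1

1


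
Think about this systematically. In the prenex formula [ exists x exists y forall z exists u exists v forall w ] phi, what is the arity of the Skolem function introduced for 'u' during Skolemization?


Quantifier prefix: exists x exists y forall z exists u exists v forall w
'u' is existentially quantified at position 4.
Universal variables preceding it: z
Skolem function arity = 1

1


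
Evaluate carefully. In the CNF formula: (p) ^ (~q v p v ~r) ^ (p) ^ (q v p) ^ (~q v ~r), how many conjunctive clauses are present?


A CNF formula is a conjunction of clauses.
Clauses are separated by ^.
Counting the conjuncts: 5 clauses.

5


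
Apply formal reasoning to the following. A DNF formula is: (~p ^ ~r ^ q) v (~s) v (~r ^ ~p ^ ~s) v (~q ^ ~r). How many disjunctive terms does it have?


A DNF formula is a disjunction of terms (conjunctions).
Terms are separated by v.
Counting the disjuncts: 4 terms.

4


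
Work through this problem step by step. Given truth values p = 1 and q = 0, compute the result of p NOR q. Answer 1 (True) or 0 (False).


p = 1, q = 0
Operation: p NOR q
Evaluate: 1 NOR 0 = 0

0


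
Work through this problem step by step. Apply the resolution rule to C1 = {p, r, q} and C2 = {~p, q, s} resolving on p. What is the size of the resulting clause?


Remove p from C1 and ~p from C2.
C1 remainder: {r, q}
C2 remainder: {q, s}
Union (resolvent): {q, r, s}
Resolvent has 3 literal(s).

3


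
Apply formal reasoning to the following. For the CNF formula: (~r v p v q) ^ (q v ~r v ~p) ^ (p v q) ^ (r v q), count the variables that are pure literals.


Check each variable for pure literal status:
p: mixed (not pure)
q: pure positive
r: mixed (not pure)
Pure literal count = 1

1


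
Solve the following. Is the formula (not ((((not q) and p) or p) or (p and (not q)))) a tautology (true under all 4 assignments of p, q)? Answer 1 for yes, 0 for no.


Check all 4 assignments:
p=0, q=0: 1
p=0, q=1: 1
p=1, q=0: 0
p=1, q=1: 0
Satisfying count = 2/4.
Tautology iff count = 4: no.

0


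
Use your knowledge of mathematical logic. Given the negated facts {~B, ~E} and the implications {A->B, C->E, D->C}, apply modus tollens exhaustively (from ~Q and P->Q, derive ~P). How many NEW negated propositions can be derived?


Initial negated facts: {~B, ~E}
Apply modus tollens to closure:
  ~B and A->B  =>  ~A
  ~E and C->E  =>  ~C
  ~C and D->C  =>  ~D
Final negated: {~A, ~B, ~C, ~D, ~E}
New negations: {~A, ~C, ~D}
Count = 3

3


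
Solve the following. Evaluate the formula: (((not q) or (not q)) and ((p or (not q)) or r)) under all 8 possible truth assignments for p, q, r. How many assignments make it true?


Check all 8 assignments:
p=0, q=0, r=0: 1
p=0, q=0, r=1: 1
p=0, q=1, r=0: 0
p=0, q=1, r=1: 0
p=1, q=0, r=0: 1
p=1, q=0, r=1: 1
p=1, q=1, r=0: 0
p=1, q=1, r=1: 0
Count of True = 4

4


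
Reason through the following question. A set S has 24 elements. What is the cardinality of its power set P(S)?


The power set of a set with n elements has 2^n elements.
|P(S)| = 2^24 = 16777216

16777216


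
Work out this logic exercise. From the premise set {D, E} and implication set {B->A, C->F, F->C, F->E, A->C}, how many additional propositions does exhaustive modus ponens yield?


Initial facts: {D, E}
Apply modus ponens to closure:
  (no implication fires)
Final known: {D, E}
New propositions: {(none)}
Count = 0

0


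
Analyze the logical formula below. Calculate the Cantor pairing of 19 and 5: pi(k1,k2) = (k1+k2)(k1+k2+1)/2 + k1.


k1 + k2 = 24
(k1+k2)(k1+k2+1)/2 = 24 * 25 / 2 = 300
pi = 300 + 19 = 319

319


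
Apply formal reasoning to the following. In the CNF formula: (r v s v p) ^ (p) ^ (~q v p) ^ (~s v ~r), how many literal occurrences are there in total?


Counting literals in each clause:
Clause 1: 3 literal(s)
Clause 2: 1 literal(s)
Clause 3: 2 literal(s)
Clause 4: 2 literal(s)
Total = 8

8


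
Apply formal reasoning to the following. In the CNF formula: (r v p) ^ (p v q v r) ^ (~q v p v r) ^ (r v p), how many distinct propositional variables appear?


Identify each variable that appears in the formula.
Variables found: p, q, r
Count = 3

3


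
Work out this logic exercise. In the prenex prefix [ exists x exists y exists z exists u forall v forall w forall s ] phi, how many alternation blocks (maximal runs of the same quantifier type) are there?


Quantifier-type sequence: E E E E A A A  (A=forall, E=exists)
Group into maximal same-type runs:
  Ex4 | Ax3
Number of blocks = 2

2


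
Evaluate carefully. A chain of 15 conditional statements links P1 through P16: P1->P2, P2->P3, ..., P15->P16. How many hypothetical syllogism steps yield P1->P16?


With 15 implications in a chain connecting 16 propositions:
P1->P2, P2->P3, ..., P15->P16
Steps needed = (number of implications) - 1 = 15 - 1 = 14

14


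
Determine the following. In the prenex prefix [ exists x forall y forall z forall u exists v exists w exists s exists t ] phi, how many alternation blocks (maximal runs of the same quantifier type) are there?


Quantifier-type sequence: E A A A E E E E  (A=forall, E=exists)
Group into maximal same-type runs:
  Ex1 | Ax3 | Ex4
Number of blocks = 3

3


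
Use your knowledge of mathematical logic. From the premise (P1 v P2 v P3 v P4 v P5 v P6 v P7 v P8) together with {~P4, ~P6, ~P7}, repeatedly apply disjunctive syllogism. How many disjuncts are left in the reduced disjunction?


Original disjuncts (8): P1, P2, P3, P4, P5, P6, P7, P8
Negated (eliminate): ~P4, ~P6, ~P7
Remaining disjuncts: P1, P2, P3, P5, P8
Count = 8 - 3 = 5

5


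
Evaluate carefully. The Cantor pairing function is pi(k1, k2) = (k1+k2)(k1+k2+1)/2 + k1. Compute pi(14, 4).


k1 + k2 = 18
(k1+k2)(k1+k2+1)/2 = 18 * 19 / 2 = 171
pi = 171 + 14 = 185

185


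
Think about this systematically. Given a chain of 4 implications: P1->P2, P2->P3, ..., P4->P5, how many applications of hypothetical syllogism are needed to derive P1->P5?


With 4 implications in a chain connecting 5 propositions:
P1->P2, P2->P3, ..., P4->P5
Steps needed = (number of implications) - 1 = 4 - 1 = 3

3


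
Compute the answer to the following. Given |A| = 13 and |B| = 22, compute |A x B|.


The Cartesian product A x B contains all ordered pairs (a, b).
|A x B| = |A| * |B| = 13 * 22 = 286

286


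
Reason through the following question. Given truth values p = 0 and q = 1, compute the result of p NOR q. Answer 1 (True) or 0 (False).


p = 0, q = 1
Operation: p NOR q
Evaluate: 0 NOR 1 = 0

0


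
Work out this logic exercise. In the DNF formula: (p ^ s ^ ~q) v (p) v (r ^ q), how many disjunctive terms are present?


A DNF formula is a disjunction of terms (conjunctions).
Terms are separated by v.
Counting the disjuncts: 3 terms.

3


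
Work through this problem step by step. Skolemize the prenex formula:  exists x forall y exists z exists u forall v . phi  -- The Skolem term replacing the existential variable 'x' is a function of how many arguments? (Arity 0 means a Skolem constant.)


Quantifier prefix: exists x forall y exists z exists u forall v
'x' is existentially quantified at position 1.
No universal quantifiers precede it.
Skolem function arity = 0 (a Skolem constant)

0


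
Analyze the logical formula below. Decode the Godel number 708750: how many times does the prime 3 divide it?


Factorize 708750 by dividing by 3 repeatedly.
Division steps: 3 divides 708750 exactly 4 time(s).
Exponent of 3 = 4

4


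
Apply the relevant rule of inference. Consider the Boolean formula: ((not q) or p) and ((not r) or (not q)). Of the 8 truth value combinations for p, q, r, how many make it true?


Evaluate all 8 assignments for p, q, r:
p=0, q=0, r=0: 1
p=0, q=0, r=1: 1
p=0, q=1, r=0: 0
p=0, q=1, r=1: 0
p=1, q=0, r=0: 1
p=1, q=0, r=1: 1
p=1, q=1, r=0: 1
p=1, q=1, r=1: 0
Satisfying count = 5

5


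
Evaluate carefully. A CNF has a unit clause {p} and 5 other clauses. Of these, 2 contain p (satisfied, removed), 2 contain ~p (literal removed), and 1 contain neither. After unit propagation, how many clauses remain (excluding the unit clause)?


Satisfied (removed): 2
Shortened (remain): 2
Unchanged (remain): 1
Remaining = 2 + 1 = 3

3


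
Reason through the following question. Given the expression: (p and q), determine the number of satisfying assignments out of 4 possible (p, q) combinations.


Check all 4 assignments:
p=0, q=0: 0
p=0, q=1: 0
p=1, q=0: 0
p=1, q=1: 1
Count of True = 1

1


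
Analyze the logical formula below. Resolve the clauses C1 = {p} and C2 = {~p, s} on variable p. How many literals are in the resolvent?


Remove p from C1 and ~p from C2.
C1 remainder: {}
C2 remainder: {s}
Union (resolvent): {s}
Resolvent has 1 literal(s).

1


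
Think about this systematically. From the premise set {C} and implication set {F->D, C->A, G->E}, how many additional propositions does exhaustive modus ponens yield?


Initial facts: {C}
Apply modus ponens to closure:
  C and C->A  =>  A
Final known: {A, C}
New propositions: {A}
Count = 1

1


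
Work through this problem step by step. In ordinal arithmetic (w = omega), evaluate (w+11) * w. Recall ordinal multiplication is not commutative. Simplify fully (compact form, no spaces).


Compute (w+11) * w.
Ordinal * is associative and left-distributive over +, but NOT commutative; for finite n>1, n*w = w but w*n stays w*n.
(w+11) * w = sup{(w+11)*k : k<w} = sup{w*k+11} = w^2 (the +11 tail is absorbed in the limit).
Result = w^2

w^2


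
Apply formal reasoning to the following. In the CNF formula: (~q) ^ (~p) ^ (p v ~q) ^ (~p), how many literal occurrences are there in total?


Counting literals in each clause:
Clause 1: 1 literal(s)
Clause 2: 1 literal(s)
Clause 3: 2 literal(s)
Clause 4: 1 literal(s)
Total = 5

5


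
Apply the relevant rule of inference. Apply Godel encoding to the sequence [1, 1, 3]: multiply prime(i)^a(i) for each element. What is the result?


Encode each element as an exponent of the corresponding prime:
  2^1 = 2
  3^1 = 3
  5^3 = 125
Product = 2 * 3 * 125 = 750

750


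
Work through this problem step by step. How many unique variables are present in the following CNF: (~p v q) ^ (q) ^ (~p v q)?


Identify each variable that appears in the formula.
Variables found: p, q
Count = 2

2


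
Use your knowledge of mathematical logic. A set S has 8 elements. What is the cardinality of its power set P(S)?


The power set of a set with n elements has 2^n elements.
|P(S)| = 2^8 = 256

256


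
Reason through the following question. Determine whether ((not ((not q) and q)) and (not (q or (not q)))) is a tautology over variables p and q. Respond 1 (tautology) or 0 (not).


Check all 4 assignments:
p=0, q=0: 0
p=0, q=1: 0
p=1, q=0: 0
p=1, q=1: 0
Satisfying count = 0/4.
Tautology iff count = 4: no.

0


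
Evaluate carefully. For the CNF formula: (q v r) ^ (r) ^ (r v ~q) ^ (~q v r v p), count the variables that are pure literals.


Check each variable for pure literal status:
p: pure positive
q: mixed (not pure)
r: pure positive
Pure literal count = 2

2


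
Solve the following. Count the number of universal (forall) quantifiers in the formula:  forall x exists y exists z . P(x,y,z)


Quantifier prefix: forall x exists y exists z
Mark each quantifier type:
  U E E
Universal count = 1, Existential count = 2
Asked for universal (forall) quantifiers: 1

1


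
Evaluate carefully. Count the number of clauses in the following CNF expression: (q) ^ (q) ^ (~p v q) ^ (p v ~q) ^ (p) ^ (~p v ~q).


A CNF formula is a conjunction of clauses.
Clauses are separated by ^.
Counting the conjuncts: 6 clauses.

6


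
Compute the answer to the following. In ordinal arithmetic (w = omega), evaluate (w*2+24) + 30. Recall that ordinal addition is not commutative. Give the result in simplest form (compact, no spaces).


Compute (w*2+24) + 30.
Ordinal + is associative but NOT commutative; for finite n>0, n + w = w but w + n stays w+n.
By associativity: (w*2+24) + 30 = w*2 + (24+30) = w*2+54.
Result = w*2+54

w*2+54


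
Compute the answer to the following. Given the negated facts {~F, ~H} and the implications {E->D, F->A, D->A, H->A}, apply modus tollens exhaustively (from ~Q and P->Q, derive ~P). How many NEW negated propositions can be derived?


Initial negated facts: {~F, ~H}
Apply modus tollens to closure:
  (no implication fires)
Final negated: {~F, ~H}
New negations: {(none)}
Count = 0

0


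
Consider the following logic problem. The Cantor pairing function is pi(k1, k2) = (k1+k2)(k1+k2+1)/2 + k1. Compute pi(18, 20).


k1 + k2 = 38
(k1+k2)(k1+k2+1)/2 = 38 * 39 / 2 = 741
pi = 741 + 18 = 759

759


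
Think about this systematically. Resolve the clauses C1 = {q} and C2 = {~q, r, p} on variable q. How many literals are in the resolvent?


Remove q from C1 and ~q from C2.
C1 remainder: {}
C2 remainder: {r, p}
Union (resolvent): {p, r}
Resolvent has 2 literal(s).

2


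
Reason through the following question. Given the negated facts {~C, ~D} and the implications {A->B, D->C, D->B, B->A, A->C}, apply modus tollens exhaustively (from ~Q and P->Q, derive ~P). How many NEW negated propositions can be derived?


Initial negated facts: {~C, ~D}
Apply modus tollens to closure:
  ~C and A->C  =>  ~A
  ~A and B->A  =>  ~B
Final negated: {~A, ~B, ~C, ~D}
New negations: {~A, ~B}
Count = 2

2


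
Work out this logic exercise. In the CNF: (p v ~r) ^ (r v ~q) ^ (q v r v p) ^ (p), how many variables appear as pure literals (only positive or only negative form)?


Check each variable for pure literal status:
p: pure positive
q: mixed (not pure)
r: mixed (not pure)
Pure literal count = 1

1


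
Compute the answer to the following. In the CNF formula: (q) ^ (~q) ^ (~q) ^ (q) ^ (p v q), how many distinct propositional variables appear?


Identify each variable that appears in the formula.
Variables found: p, q
Count = 2

2


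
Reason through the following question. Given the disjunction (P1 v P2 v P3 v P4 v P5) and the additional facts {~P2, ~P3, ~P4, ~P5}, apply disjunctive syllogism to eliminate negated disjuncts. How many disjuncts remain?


Original disjuncts (5): P1, P2, P3, P4, P5
Negated (eliminate): ~P2, ~P3, ~P4, ~P5
Remaining disjuncts: P1
Count = 5 - 4 = 1

1


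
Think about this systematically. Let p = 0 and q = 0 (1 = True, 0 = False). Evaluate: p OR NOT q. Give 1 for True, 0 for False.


p = 0, q = 0
Operation: p OR NOT q
Evaluate: 0 OR NOT 0 = 1

1


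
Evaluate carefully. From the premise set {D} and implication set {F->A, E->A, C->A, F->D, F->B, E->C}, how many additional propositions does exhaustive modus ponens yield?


Initial facts: {D}
Apply modus ponens to closure:
  (no implication fires)
Final known: {D}
New propositions: {(none)}
Count = 0

0


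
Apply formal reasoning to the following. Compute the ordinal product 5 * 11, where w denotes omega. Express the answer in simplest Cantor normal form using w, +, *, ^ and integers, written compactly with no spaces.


Compute 5 * 11.
Ordinal * is associative and left-distributive over +, but NOT commutative; for finite n>1, n*w = w but w*n stays w*n.
Both finite; ordinal * agrees with natural *: 5 * 11 = 55.
Result = 55

55


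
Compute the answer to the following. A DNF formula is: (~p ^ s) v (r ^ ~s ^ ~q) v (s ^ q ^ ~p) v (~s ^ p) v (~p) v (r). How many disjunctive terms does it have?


A DNF formula is a disjunction of terms (conjunctions).
Terms are separated by v.
Counting the disjuncts: 6 terms.

6


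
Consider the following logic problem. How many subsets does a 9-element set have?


The power set of a set with n elements has 2^n elements.
|P(S)| = 2^9 = 512

512


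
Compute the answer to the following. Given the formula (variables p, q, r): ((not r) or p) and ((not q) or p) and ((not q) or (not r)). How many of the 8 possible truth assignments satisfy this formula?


Evaluate all 8 assignments for p, q, r:
p=0, q=0, r=0: 1
p=0, q=0, r=1: 0
p=0, q=1, r=0: 0
p=0, q=1, r=1: 0
p=1, q=0, r=0: 1
p=1, q=0, r=1: 1
p=1, q=1, r=0: 1
p=1, q=1, r=1: 0
Satisfying count = 4

4


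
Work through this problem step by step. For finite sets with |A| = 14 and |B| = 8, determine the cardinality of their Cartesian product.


The Cartesian product A x B contains all ordered pairs (a, b).
|A x B| = |A| * |B| = 14 * 8 = 112

112


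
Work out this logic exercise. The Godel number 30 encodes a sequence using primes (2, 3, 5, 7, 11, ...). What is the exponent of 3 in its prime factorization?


Factorize 30 by dividing by 3 repeatedly.
Division steps: 3 divides 30 exactly 1 time(s).
Exponent of 3 = 1

1


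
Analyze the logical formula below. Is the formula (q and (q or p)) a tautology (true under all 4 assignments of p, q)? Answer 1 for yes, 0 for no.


Check all 4 assignments:
p=0, q=0: 0
p=0, q=1: 1
p=1, q=0: 0
p=1, q=1: 1
Satisfying count = 2/4.
Tautology iff count = 4: no.

0


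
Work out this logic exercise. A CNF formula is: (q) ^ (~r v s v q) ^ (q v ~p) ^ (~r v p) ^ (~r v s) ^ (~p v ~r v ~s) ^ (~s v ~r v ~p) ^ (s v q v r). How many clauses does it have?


A CNF formula is a conjunction of clauses.
Clauses are separated by ^.
Counting the conjuncts: 8 clauses.

8


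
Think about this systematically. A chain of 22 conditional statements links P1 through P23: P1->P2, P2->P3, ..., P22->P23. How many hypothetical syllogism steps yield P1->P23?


With 22 implications in a chain connecting 23 propositions:
P1->P2, P2->P3, ..., P22->P23
Steps needed = (number of implications) - 1 = 22 - 1 = 21

21


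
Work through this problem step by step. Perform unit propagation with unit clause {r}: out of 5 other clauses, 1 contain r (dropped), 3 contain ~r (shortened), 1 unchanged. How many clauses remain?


Satisfied (removed): 1
Shortened (remain): 3
Unchanged (remain): 1
Remaining = 3 + 1 = 4

4


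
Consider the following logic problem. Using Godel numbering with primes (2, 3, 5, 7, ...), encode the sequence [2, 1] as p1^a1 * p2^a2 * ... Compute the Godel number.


Encode each element as an exponent of the corresponding prime:
  2^2 = 4
  3^1 = 3
Product = 4 * 3 = 12

12


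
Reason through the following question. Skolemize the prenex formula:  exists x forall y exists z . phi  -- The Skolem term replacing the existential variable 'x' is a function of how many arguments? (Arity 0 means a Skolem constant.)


Quantifier prefix: exists x forall y exists z
'x' is existentially quantified at position 1.
No universal quantifiers precede it.
Skolem function arity = 0 (a Skolem constant)

0


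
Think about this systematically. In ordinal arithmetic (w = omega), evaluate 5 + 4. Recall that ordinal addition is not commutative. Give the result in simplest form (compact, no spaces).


Compute 5 + 4.
Ordinal + is associative but NOT commutative; for finite n>0, n + w = w but w + n stays w+n.
Both operands finite; ordinal + agrees with natural +: 5 + 4 = 9.
Result = 9

9


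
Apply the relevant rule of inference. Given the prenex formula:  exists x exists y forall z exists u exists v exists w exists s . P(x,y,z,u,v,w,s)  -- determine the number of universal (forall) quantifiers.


Quantifier prefix: exists x exists y forall z exists u exists v exists w exists s
Mark each quantifier type:
  E E U E E E E
Universal count = 1, Existential count = 6
Asked for universal (forall) quantifiers: 1

1


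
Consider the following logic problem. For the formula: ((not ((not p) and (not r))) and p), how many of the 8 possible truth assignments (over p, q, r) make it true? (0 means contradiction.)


Check all 8 assignments:
p=0, q=0, r=0: 0
p=0, q=0, r=1: 0
p=0, q=1, r=0: 0
p=0, q=1, r=1: 0
p=1, q=0, r=0: 1
p=1, q=0, r=1: 1
p=1, q=1, r=0: 1
p=1, q=1, r=1: 1
Count of True = 4

4


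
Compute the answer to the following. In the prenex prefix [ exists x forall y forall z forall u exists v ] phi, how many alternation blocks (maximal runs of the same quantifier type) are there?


Quantifier-type sequence: E A A A E  (A=forall, E=exists)
Group into maximal same-type runs:
  Ex1 | Ax3 | Ex1
Number of blocks = 3

3


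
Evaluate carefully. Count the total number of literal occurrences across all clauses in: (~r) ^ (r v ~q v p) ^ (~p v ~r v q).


Counting literals in each clause:
Clause 1: 1 literal(s)
Clause 2: 3 literal(s)
Clause 3: 3 literal(s)
Total = 7

7


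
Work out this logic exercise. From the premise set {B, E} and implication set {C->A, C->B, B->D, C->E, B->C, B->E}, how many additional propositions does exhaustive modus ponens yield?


Initial facts: {B, E}
Apply modus ponens to closure:
  B and B->D  =>  D
  B and B->C  =>  C
  C and C->A  =>  A
Final known: {A, B, C, D, E}
New propositions: {A, C, D}
Count = 3

3


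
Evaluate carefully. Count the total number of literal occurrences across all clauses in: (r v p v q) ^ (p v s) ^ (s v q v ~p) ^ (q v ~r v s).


Counting literals in each clause:
Clause 1: 3 literal(s)
Clause 2: 2 literal(s)
Clause 3: 3 literal(s)
Clause 4: 3 literal(s)
Total = 11

11


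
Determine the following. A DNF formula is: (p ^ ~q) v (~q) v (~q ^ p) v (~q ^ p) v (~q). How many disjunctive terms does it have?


A DNF formula is a disjunction of terms (conjunctions).
Terms are separated by v.
Counting the disjuncts: 5 terms.

5


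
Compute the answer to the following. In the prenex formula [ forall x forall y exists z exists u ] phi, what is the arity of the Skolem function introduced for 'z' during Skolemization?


Quantifier prefix: forall x forall y exists z exists u
'z' is existentially quantified at position 3.
Universal variables preceding it: x, y
Skolem function arity = 2

2


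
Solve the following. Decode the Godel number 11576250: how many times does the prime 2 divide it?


Factorize 11576250 by dividing by 2 repeatedly.
Division steps: 2 divides 11576250 exactly 1 time(s).
Exponent of 2 = 1

1


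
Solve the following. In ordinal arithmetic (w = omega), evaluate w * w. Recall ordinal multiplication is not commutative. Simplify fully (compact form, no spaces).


Compute w * w.
Ordinal * is associative and left-distributive over +, but NOT commutative; for finite n>1, n*w = w but w*n stays w*n.
w * w = w^2 by definition.
Result = w^2

w^2


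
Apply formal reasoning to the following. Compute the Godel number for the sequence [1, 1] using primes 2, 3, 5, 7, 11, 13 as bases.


Encode each element as an exponent of the corresponding prime:
  2^1 = 2
  3^1 = 3
Product = 2 * 3 = 6

6


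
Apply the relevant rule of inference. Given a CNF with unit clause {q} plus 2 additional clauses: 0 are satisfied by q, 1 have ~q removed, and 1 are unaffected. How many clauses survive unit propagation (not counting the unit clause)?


Satisfied (removed): 0
Shortened (remain): 1
Unchanged (remain): 1
Remaining = 1 + 1 = 2

2


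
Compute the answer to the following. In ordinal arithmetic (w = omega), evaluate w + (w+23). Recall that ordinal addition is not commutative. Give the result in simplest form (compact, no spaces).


Compute w + (w+23).
Ordinal + is associative but NOT commutative; for finite n>0, n + w = w but w + n stays w+n.
w + (w+23) = (w+w) + 23 = w*2+23.
Result = w*2+23

w*2+23


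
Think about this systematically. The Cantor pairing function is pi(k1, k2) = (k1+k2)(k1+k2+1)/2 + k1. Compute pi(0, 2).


k1 + k2 = 2
(k1+k2)(k1+k2+1)/2 = 2 * 3 / 2 = 3
pi = 3 + 0 = 3

3


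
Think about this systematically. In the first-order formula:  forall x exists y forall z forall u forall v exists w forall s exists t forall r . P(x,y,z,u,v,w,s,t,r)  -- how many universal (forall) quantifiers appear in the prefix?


Quantifier prefix: forall x exists y forall z forall u forall v exists w forall s exists t forall r
Mark each quantifier type:
  U E U U U E U E U
Universal count = 6, Existential count = 3
Asked for universal (forall) quantifiers: 6

6


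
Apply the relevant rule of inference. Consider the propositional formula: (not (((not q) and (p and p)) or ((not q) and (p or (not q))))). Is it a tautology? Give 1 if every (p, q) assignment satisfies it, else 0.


Check all 4 assignments:
p=0, q=0: 0
p=0, q=1: 1
p=1, q=0: 0
p=1, q=1: 1
Satisfying count = 2/4.
Tautology iff count = 4: no.

0


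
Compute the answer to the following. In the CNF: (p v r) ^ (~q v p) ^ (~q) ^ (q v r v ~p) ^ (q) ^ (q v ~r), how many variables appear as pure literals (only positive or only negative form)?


Check each variable for pure literal status:
p: mixed (not pure)
q: mixed (not pure)
r: mixed (not pure)
Pure literal count = 0

0


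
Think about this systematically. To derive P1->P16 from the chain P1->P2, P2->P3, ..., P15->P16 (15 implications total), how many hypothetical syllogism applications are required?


With 15 implications in a chain connecting 16 propositions:
P1->P2, P2->P3, ..., P15->P16
Steps needed = (number of implications) - 1 = 15 - 1 = 14

14


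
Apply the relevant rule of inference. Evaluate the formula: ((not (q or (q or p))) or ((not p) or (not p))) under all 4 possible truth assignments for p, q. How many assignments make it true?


Check all 4 assignments:
p=0, q=0: 1
p=0, q=1: 1
p=1, q=0: 0
p=1, q=1: 0
Count of True = 2

2


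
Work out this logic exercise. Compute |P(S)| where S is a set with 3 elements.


The power set of a set with n elements has 2^n elements.
|P(S)| = 2^3 = 8

8


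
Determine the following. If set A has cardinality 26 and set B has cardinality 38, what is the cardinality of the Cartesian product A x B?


The Cartesian product A x B contains all ordered pairs (a, b).
|A x B| = |A| * |B| = 26 * 38 = 988

988


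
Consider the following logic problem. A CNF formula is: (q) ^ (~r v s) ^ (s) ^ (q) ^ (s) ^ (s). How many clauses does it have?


A CNF formula is a conjunction of clauses.
Clauses are separated by ^.
Counting the conjuncts: 6 clauses.

6


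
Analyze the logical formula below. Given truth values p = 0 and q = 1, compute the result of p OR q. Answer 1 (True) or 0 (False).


p = 0, q = 1
Operation: p OR q
Evaluate: 0 OR 1 = 1

1


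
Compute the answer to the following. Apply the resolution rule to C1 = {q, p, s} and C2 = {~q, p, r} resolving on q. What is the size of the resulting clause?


Remove q from C1 and ~q from C2.
C1 remainder: {p, s}
C2 remainder: {p, r}
Union (resolvent): {p, r, s}
Resolvent has 3 literal(s).

3


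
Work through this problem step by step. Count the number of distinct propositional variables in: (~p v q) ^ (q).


Identify each variable that appears in the formula.
Variables found: p, q
Count = 2

2


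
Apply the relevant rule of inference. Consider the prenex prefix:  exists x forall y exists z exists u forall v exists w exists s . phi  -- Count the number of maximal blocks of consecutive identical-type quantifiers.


Quantifier-type sequence: E A E E A E E  (A=forall, E=exists)
Group into maximal same-type runs:
  Ex1 | Ax1 | Ex2 | Ax1 | Ex2
Number of blocks = 5

5


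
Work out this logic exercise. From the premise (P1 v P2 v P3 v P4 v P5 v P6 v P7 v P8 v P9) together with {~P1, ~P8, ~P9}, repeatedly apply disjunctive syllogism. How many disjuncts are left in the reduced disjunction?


Original disjuncts (9): P1, P2, P3, P4, P5, P6, P7, P8, P9
Negated (eliminate): ~P1, ~P8, ~P9
Remaining disjuncts: P2, P3, P4, P5, P6, P7
Count = 9 - 3 = 6

6


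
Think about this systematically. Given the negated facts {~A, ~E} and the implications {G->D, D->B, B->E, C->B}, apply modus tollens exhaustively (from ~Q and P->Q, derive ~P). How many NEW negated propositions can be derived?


Initial negated facts: {~A, ~E}
Apply modus tollens to closure:
  ~E and B->E  =>  ~B
  ~B and C->B  =>  ~C
  ~B and D->B  =>  ~D
  ~D and G->D  =>  ~G
Final negated: {~A, ~B, ~C, ~D, ~E, ~G}
New negations: {~B, ~C, ~D, ~G}
Count = 4

4


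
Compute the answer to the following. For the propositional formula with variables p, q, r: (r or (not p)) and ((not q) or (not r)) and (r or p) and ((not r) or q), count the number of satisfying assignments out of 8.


Evaluate all 8 assignments for p, q, r:
p=0, q=0, r=0: 0
p=0, q=0, r=1: 0
p=0, q=1, r=0: 0
p=0, q=1, r=1: 0
p=1, q=0, r=0: 0
p=1, q=0, r=1: 0
p=1, q=1, r=0: 0
p=1, q=1, r=1: 0
Satisfying count = 0

0


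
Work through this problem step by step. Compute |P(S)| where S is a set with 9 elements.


The power set of a set with n elements has 2^n elements.
|P(S)| = 2^9 = 512

512


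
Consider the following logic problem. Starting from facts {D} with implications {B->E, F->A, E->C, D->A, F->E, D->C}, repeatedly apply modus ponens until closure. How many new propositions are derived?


Initial facts: {D}
Apply modus ponens to closure:
  D and D->A  =>  A
  D and D->C  =>  C
Final known: {A, C, D}
New propositions: {A, C}
Count = 2

2


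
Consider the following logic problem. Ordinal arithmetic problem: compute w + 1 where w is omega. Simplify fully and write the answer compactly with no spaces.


Compute w + 1.
Ordinal + is associative but NOT commutative; for finite n>0, n + w = w but w + n stays w+n.
w + 1 is already in normal form (a successor ordinal beyond w).
Result = w+1

w+1


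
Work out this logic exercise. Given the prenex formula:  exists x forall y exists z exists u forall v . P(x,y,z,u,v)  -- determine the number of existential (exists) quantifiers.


Quantifier prefix: exists x forall y exists z exists u forall v
Mark each quantifier type:
  E U E E U
Universal count = 2, Existential count = 3
Asked for existential (exists) quantifiers: 3

3


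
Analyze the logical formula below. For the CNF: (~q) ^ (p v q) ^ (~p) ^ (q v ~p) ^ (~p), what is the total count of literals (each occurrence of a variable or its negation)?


Counting literals in each clause:
Clause 1: 1 literal(s)
Clause 2: 2 literal(s)
Clause 3: 1 literal(s)
Clause 4: 2 literal(s)
Clause 5: 1 literal(s)
Total = 7

7


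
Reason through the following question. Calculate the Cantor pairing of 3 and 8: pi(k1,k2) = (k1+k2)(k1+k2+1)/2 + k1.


k1 + k2 = 11
(k1+k2)(k1+k2+1)/2 = 11 * 12 / 2 = 66
pi = 66 + 3 = 69

69


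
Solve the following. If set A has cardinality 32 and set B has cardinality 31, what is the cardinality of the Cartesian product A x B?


The Cartesian product A x B contains all ordered pairs (a, b).
|A x B| = |A| * |B| = 32 * 31 = 992

992


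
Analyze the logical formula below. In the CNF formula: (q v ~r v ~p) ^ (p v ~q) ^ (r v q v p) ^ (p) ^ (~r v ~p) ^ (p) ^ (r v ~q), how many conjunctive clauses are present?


A CNF formula is a conjunction of clauses.
Clauses are separated by ^.
Counting the conjuncts: 7 clauses.

7


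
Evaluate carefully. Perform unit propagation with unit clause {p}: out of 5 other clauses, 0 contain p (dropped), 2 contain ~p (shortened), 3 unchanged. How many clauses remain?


Satisfied (removed): 0
Shortened (remain): 2
Unchanged (remain): 3
Remaining = 2 + 3 = 5

5


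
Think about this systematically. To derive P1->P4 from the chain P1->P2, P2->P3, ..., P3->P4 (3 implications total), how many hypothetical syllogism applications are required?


With 3 implications in a chain connecting 4 propositions:
P1->P2, P2->P3, ..., P3->P4
Steps needed = (number of implications) - 1 = 3 - 1 = 2

2


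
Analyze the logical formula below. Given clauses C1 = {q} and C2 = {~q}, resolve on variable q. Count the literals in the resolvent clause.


Remove q from C1 and ~q from C2.
C1 remainder: {}
C2 remainder: {}
Union (resolvent): {} (empty clause)
Resolvent has 0 literal(s).

0


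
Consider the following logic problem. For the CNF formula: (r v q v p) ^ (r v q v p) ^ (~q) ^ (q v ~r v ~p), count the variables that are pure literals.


Check each variable for pure literal status:
p: mixed (not pure)
q: mixed (not pure)
r: mixed (not pure)
Pure literal count = 0

0


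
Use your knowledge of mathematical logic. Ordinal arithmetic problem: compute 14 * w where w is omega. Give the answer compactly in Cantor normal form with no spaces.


Compute 14 * w.
Ordinal * is associative and left-distributive over +, but NOT commutative; for finite n>1, n*w = w but w*n stays w*n.
For finite n>0, n * w = sup{n*k : k<w} = w. So 14 * w = w.
Result = w

w


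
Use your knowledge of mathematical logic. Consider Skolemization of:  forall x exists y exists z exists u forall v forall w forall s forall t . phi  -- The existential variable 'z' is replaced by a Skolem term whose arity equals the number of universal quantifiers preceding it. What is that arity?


Quantifier prefix: forall x exists y exists z exists u forall v forall w forall s forall t
'z' is existentially quantified at position 3.
Universal variables preceding it: x
Skolem function arity = 1

1


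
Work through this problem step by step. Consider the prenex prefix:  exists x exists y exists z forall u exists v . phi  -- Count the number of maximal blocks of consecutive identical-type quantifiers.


Quantifier-type sequence: E E E A E  (A=forall, E=exists)
Group into maximal same-type runs:
  Ex3 | Ax1 | Ex1
Number of blocks = 3

3


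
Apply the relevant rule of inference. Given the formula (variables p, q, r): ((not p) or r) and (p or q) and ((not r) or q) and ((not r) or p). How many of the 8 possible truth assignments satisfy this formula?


Evaluate all 8 assignments for p, q, r:
p=0, q=0, r=0: 0
p=0, q=0, r=1: 0
p=0, q=1, r=0: 1
p=0, q=1, r=1: 0
p=1, q=0, r=0: 0
p=1, q=0, r=1: 0
p=1, q=1, r=0: 0
p=1, q=1, r=1: 1
Satisfying count = 2

2


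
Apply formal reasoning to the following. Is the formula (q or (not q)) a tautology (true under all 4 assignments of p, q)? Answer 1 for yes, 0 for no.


Check all 4 assignments:
p=0, q=0: 1
p=0, q=1: 1
p=1, q=0: 1
p=1, q=1: 1
Satisfying count = 4/4.
Tautology iff count = 4: yes.

1


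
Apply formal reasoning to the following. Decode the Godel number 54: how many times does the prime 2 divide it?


Factorize 54 by dividing by 2 repeatedly.
Division steps: 2 divides 54 exactly 1 time(s).
Exponent of 2 = 1

1


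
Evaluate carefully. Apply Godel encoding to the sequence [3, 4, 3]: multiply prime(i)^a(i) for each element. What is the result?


Encode each element as an exponent of the corresponding prime:
  2^3 = 8
  3^4 = 81
  5^3 = 125
Product = 8 * 81 * 125 = 81000

81000


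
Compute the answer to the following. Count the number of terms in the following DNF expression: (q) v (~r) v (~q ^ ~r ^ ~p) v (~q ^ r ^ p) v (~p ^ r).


A DNF formula is a disjunction of terms (conjunctions).
Terms are separated by v.
Counting the disjuncts: 5 terms.

5


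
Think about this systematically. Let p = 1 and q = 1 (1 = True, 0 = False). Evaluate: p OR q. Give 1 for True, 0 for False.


p = 1, q = 1
Operation: p OR q
Evaluate: 1 OR 1 = 1

1


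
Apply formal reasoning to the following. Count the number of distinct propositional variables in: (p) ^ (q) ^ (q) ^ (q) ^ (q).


Identify each variable that appears in the formula.
Variables found: p, q
Count = 2

2


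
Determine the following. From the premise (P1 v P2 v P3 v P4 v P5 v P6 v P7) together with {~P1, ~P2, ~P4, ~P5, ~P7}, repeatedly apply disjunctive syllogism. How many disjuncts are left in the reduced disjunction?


Original disjuncts (7): P1, P2, P3, P4, P5, P6, P7
Negated (eliminate): ~P1, ~P2, ~P4, ~P5, ~P7
Remaining disjuncts: P3, P6
Count = 7 - 5 = 2

2


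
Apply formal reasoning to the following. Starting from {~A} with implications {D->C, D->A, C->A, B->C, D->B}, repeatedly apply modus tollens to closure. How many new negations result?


Initial negated facts: {~A}
Apply modus tollens to closure:
  ~A and D->A  =>  ~D
  ~A and C->A  =>  ~C
  ~C and B->C  =>  ~B
Final negated: {~A, ~B, ~C, ~D}
New negations: {~B, ~C, ~D}
Count = 3

3


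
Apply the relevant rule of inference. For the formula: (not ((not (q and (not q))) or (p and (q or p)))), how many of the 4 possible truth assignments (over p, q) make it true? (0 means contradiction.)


Check all 4 assignments:
p=0, q=0: 0
p=0, q=1: 0
p=1, q=0: 0
p=1, q=1: 0
Count of True = 0

0


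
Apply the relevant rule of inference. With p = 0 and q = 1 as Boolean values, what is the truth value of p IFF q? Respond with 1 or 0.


p = 0, q = 1
Operation: p IFF q
Evaluate: 0 IFF 1 = 0

0


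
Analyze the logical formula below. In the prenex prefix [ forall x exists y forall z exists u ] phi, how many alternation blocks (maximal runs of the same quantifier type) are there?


Quantifier-type sequence: A E A E  (A=forall, E=exists)
Group into maximal same-type runs:
  Ax1 | Ex1 | Ax1 | Ex1
Number of blocks = 4

4


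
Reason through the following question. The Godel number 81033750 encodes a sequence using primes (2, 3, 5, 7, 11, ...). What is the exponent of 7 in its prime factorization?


Factorize 81033750 by dividing by 7 repeatedly.
Division steps: 7 divides 81033750 exactly 4 time(s).
Exponent of 7 = 4

4


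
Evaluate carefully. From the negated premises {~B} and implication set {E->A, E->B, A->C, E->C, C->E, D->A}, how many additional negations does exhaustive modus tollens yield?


Initial negated facts: {~B}
Apply modus tollens to closure:
  ~B and E->B  =>  ~E
  ~E and C->E  =>  ~C
  ~C and A->C  =>  ~A
  ~A and D->A  =>  ~D
Final negated: {~A, ~B, ~C, ~D, ~E}
New negations: {~A, ~C, ~D, ~E}
Count = 4

4


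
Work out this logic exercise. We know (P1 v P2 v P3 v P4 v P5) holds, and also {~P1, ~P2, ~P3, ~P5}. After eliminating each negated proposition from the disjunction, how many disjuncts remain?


Original disjuncts (5): P1, P2, P3, P4, P5
Negated (eliminate): ~P1, ~P2, ~P3, ~P5
Remaining disjuncts: P4
Count = 5 - 4 = 1

1


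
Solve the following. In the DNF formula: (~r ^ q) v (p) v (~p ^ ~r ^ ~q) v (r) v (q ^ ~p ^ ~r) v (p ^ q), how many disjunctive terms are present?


A DNF formula is a disjunction of terms (conjunctions).
Terms are separated by v.
Counting the disjuncts: 6 terms.

6


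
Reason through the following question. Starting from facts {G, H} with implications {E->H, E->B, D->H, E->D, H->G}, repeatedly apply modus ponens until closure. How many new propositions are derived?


Initial facts: {G, H}
Apply modus ponens to closure:
  (no implication fires)
Final known: {G, H}
New propositions: {(none)}
Count = 0

0


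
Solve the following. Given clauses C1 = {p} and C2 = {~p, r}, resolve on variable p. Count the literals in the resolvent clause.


Remove p from C1 and ~p from C2.
C1 remainder: {}
C2 remainder: {r}
Union (resolvent): {r}
Resolvent has 1 literal(s).

1


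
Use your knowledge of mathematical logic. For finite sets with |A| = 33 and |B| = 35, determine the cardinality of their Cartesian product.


The Cartesian product A x B contains all ordered pairs (a, b).
|A x B| = |A| * |B| = 33 * 35 = 1155

1155


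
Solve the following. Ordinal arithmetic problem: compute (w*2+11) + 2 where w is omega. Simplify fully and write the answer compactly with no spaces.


Compute (w*2+11) + 2.
Ordinal + is associative but NOT commutative; for finite n>0, n + w = w but w + n stays w+n.
By associativity: (w*2+11) + 2 = w*2 + (11+2) = w*2+13.
Result = w*2+13

w*2+13
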